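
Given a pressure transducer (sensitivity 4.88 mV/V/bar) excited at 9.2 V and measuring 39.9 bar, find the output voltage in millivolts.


Output = sensitivity * Vex * P.
Vout = 4.88 * 9.2 * 39.9
Vout = 44.896 * 39.9
Vout = 1791.35 mV

1791.35 mV


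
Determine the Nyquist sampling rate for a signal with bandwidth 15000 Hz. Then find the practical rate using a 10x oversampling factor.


By Nyquist theorem, fs_min = 2 * fmax.
fs_min = 2 * 15000 = 30000 Hz
Practical rate = 10 * fs_min = 10 * 30000 = 300000 Hz

fs_min = 30000 Hz, fs_practical = 300000 Hz


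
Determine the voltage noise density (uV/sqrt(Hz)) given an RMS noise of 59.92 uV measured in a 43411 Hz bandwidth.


Noise spectral density = Vrms / sqrt(BW).
NSD = 59.92 / sqrt(43411)
NSD = 59.92 / 208.3531
NSD = 0.2876 uV/sqrt(Hz)

0.2876 uV/sqrt(Hz)


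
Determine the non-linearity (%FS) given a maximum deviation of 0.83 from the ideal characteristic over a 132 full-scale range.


Linearity error = (max deviation / full scale) * 100%.
Linearity = (0.83 / 132) * 100
Linearity = 0.629 %FS

0.629 %FS


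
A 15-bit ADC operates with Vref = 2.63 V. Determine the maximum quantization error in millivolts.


The maximum quantization error is +/- LSB/2.
LSB = Vref / 2^n = 2.63 / 32768 = 8.026e-05 V
Max error = LSB / 2 = 8.026e-05 / 2 = 4.013e-05 V
Max error = 0.0401 mV

0.0401 mV


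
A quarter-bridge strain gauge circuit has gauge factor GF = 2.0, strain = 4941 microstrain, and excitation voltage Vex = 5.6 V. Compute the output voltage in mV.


Quarter bridge output: Vout = (GF * epsilon * Vex) / 4.
Vout = (2.0 * 4941e-6 * 5.6) / 4
Vout = 0.0553392 / 4 V
Vout = 0.0138348 V = 13.8348 mV

13.8348 mV


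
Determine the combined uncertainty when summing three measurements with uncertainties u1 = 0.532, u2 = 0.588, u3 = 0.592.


For a sum of independent quantities, uc = sqrt(u1^2 + u2^2 + u3^2).
uc = sqrt(0.532^2 + 0.588^2 + 0.592^2)
uc = sqrt(0.283024 + 0.345744 + 0.350464)
uc = 0.9896

0.9896


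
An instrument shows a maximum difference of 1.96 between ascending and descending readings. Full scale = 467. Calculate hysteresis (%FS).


Hysteresis = (max difference / full scale) * 100%.
H = (1.96 / 467) * 100
H = 0.42 %FS

0.42 %FS


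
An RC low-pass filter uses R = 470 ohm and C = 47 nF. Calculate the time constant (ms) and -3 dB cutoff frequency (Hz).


Time constant: tau = R * C.
tau = 470 * 4.70e-08 = 2.209e-05 s
tau = 0.0221 ms
Cutoff frequency: fc = 1 / (2*pi*R*C).
fc = 1 / (2*pi*2.209e-05) = 7204.84 Hz

tau = 0.0221 ms, fc = 7204.84 Hz


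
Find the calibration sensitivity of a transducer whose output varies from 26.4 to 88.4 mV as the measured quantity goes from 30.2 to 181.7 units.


Sensitivity = (y2 - y1) / (x2 - x1).
S = (88.4 - 26.4) / (181.7 - 30.2)
S = 62.0 / 151.5
S = 0.4092 mV/unit

0.4092 mV/unit


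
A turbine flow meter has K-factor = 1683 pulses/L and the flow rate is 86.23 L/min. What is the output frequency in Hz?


Frequency = K * Q / 60 (converting L/min to L/s).
f = 1683 * 86.23 / 60
f = 145125.09 / 60
f = 2418.75 Hz

2418.75 Hz


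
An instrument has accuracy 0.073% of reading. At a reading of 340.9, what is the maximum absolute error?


Absolute error = (accuracy% / 100) * reading.
Error = (0.073 / 100) * 340.9
Error = 0.00073 * 340.9
Error = 0.2489

0.2489


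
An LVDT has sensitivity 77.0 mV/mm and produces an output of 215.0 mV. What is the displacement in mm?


Displacement = Vout / sensitivity.
d = 215.0 / 77.0
d = 2.792 mm

2.792 mm


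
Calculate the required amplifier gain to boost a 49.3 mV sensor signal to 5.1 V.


Gain = Vout / Vin (converting to same units).
G = 5.1 V / 49.3 mV
G = 5100.0 mV / 49.3 mV
G = 103.45

103.45


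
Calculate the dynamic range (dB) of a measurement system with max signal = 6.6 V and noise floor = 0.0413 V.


Dynamic range = 20 * log10(Vmax / Vnoise).
DR = 20 * log10(6.6 / 0.0413)
DR = 20 * log10(159.81)
DR = 44.07 dB

44.07 dB


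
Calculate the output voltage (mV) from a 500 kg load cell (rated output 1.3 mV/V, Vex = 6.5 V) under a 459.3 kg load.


Vout = rated_output * Vex * (load / capacity).
Vout = 1.3 * 6.5 * (459.3 / 500)
Vout = 1.3 * 6.5 * 0.9186
Vout = 7.762 mV

7.762 mV


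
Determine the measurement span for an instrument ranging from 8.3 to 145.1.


Span = upper range - lower range.
Span = 145.1 - (8.3)
Span = 136.8

136.8


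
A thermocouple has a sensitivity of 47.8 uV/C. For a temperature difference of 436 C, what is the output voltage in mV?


The thermocouple output V = sensitivity * dT.
V = 47.8 uV/C * 436 C
V = 20840.8 uV
V = 20.841 mV

20.841 mV


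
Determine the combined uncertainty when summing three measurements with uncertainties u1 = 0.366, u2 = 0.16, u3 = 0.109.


For a sum of independent quantities, uc = sqrt(u1^2 + u2^2 + u3^2).
uc = sqrt(0.366^2 + 0.16^2 + 0.109^2)
uc = sqrt(0.133956 + 0.0256 + 0.011881)
uc = 0.414

0.414


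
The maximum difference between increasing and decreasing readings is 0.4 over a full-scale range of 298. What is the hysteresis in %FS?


Hysteresis = (max difference / full scale) * 100%.
H = (0.4 / 298) * 100
H = 0.134 %FS

0.134 %FS


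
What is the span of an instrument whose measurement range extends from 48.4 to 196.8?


Span = upper range - lower range.
Span = 196.8 - (48.4)
Span = 148.4

148.4


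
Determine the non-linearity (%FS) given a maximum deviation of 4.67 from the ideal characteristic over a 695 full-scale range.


Linearity error = (max deviation / full scale) * 100%.
Linearity = (4.67 / 695) * 100
Linearity = 0.672 %FS

0.672 %FS


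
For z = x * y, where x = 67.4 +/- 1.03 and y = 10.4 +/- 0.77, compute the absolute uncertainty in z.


For a product z = x*y, the relative uncertainty is:
uz/z = sqrt((ux/x)^2 + (uy/y)^2)
Relative uncertainties: ux/x = 1.03/67.4 = 0.015282
uy/y = 0.77/10.4 = 0.074038
z = 67.4 * 10.4 = 701.0
uz = 701.0 * sqrt(0.015282^2 + 0.074038^2) = 52.992

52.992


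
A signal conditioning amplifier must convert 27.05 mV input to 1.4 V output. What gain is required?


Gain = Vout / Vin (converting to same units).
G = 1.4 V / 27.05 mV
G = 1400.0 mV / 27.05 mV
G = 51.76

51.76


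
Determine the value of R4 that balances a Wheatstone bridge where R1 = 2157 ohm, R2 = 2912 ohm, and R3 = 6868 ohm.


At balance: R1*R4 = R2*R3, so R4 = R2*R3/R1.
R4 = 2912 * 6868 / 2157
R4 = 19999616 / 2157
R4 = 9271.96 ohm

9271.96 ohm


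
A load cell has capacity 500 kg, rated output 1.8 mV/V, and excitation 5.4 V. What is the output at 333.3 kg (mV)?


Vout = rated_output * Vex * (load / capacity).
Vout = 1.8 * 5.4 * (333.3 / 500)
Vout = 1.8 * 5.4 * 0.6666
Vout = 6.479 mV

6.479 mV


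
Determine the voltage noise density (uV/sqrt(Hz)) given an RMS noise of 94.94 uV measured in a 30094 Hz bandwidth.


Noise spectral density = Vrms / sqrt(BW).
NSD = 94.94 / sqrt(30094)
NSD = 94.94 / 173.4762
NSD = 0.5473 uV/sqrt(Hz)

0.5473 uV/sqrt(Hz)


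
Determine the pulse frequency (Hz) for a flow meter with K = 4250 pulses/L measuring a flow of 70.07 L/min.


Frequency = K * Q / 60 (converting L/min to L/s).
f = 4250 * 70.07 / 60
f = 297797.5 / 60
f = 4963.29 Hz

4963.29 Hz


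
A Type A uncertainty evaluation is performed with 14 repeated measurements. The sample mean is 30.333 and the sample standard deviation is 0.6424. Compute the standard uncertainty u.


The standard uncertainty for Type A evaluation is u = s / sqrt(n).
u = 0.6424 / sqrt(14)
u = 0.6424 / 3.7417
u = 0.1717

0.1717


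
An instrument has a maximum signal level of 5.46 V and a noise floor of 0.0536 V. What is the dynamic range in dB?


Dynamic range = 20 * log10(Vmax / Vnoise).
DR = 20 * log10(5.46 / 0.0536)
DR = 20 * log10(101.87)
DR = 40.16 dB

40.16 dB


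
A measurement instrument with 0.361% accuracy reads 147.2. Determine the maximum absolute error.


Absolute error = (accuracy% / 100) * reading.
Error = (0.361 / 100) * 147.2
Error = 0.00361 * 147.2
Error = 0.5314

0.5314


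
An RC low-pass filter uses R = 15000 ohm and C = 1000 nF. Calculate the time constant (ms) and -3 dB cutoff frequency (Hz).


Time constant: tau = R * C.
tau = 15000 * 1.00e-06 = 0.015 s
tau = 15.0 ms
Cutoff frequency: fc = 1 / (2*pi*R*C).
fc = 1 / (2*pi*0.015) = 10.61 Hz

tau = 15.0 ms, fc = 10.61 Hz


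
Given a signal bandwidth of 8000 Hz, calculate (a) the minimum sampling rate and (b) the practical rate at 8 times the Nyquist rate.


By Nyquist theorem, fs_min = 2 * fmax.
fs_min = 2 * 8000 = 16000 Hz
Practical rate = 8 * fs_min = 8 * 16000 = 128000 Hz

fs_min = 16000 Hz, fs_practical = 128000 Hz


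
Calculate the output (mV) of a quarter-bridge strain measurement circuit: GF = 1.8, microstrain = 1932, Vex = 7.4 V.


Quarter bridge output: Vout = (GF * epsilon * Vex) / 4.
Vout = (1.8 * 1932e-6 * 7.4) / 4
Vout = 0.02573424 / 4 V
Vout = 0.00643356 V = 6.4336 mV

6.4336 mV


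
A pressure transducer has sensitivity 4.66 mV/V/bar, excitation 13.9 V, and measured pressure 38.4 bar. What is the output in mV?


Output = sensitivity * Vex * P.
Vout = 4.66 * 13.9 * 38.4
Vout = 64.774 * 38.4
Vout = 2487.32 mV

2487.32 mV


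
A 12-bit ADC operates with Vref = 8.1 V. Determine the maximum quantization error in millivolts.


The maximum quantization error is +/- LSB/2.
LSB = Vref / 2^n = 8.1 / 4096 = 0.00197754 V
Max error = LSB / 2 = 0.00197754 / 2 = 0.00098877 V
Max error = 0.9888 mV

0.9888 mV


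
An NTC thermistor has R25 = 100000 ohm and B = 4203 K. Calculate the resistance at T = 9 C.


NTC thermistor equation: Rt = R25 * exp(B * (1/T - 1/T25)).
T in Kelvin: 282.15 K, T25 = 298.15 K
1/T - 1/T25 = 1/282.15 - 1/298.15 = 0.0001902
B * (1/T - 1/T25) = 4203 * 0.0001902 = 0.7994
Rt = 100000 * exp(0.7994) = 222420.7 ohm

222420.7 ohm


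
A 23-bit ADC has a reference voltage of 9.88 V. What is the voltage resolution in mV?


The resolution (LSB) of an ADC is Vref / 2^n.
LSB = 9.88 / 2^23
LSB = 9.88 / 8388608
LSB = 1.18e-06 V = 0.00117779 mV

0.00117779 mV


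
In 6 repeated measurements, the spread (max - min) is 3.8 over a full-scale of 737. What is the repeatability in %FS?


Repeatability = (spread / full scale) * 100%.
R = (3.8 / 737) * 100
R = 0.516 %FS

0.516 %FS


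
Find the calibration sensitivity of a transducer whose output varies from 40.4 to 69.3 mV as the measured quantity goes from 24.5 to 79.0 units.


Sensitivity = (y2 - y1) / (x2 - x1).
S = (69.3 - 40.4) / (79.0 - 24.5)
S = 28.9 / 54.5
S = 0.5303 mV/unit

0.5303 mV/unit


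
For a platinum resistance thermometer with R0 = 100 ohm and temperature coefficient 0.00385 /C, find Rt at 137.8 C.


The RTD equation: Rt = R0 * (1 + alpha * T).
Rt = 100 * (1 + 0.00385 * 137.8)
Rt = 100 * (1 + 0.53053)
Rt = 100 * 1.53053
Rt = 153.053 ohm

153.053 ohm


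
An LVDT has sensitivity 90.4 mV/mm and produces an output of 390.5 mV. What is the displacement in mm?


Displacement = Vout / sensitivity.
d = 390.5 / 90.4
d = 4.32 mm

4.32 mm


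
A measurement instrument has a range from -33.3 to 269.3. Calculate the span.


Span = upper range - lower range.
Span = 269.3 - (-33.3)
Span = 302.6

302.6


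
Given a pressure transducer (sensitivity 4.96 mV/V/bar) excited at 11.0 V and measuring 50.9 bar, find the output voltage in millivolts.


Output = sensitivity * Vex * P.
Vout = 4.96 * 11.0 * 50.9
Vout = 54.56 * 50.9
Vout = 2777.1 mV

2777.1 mV


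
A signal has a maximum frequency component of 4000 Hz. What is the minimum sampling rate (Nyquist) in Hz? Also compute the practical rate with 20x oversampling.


By Nyquist theorem, fs_min = 2 * fmax.
fs_min = 2 * 4000 = 8000 Hz
Practical rate = 20 * fs_min = 20 * 8000 = 160000 Hz

fs_min = 8000 Hz, fs_practical = 160000 Hz


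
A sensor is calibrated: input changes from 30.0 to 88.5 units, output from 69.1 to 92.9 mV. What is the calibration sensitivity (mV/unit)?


Sensitivity = (y2 - y1) / (x2 - x1).
S = (92.9 - 69.1) / (88.5 - 30.0)
S = 23.8 / 58.5
S = 0.4068 mV/unit

0.4068 mV/unit


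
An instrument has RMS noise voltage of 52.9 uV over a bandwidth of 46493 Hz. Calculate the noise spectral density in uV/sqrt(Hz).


Noise spectral density = Vrms / sqrt(BW).
NSD = 52.9 / sqrt(46493)
NSD = 52.9 / 215.6224
NSD = 0.2453 uV/sqrt(Hz)

0.2453 uV/sqrt(Hz)


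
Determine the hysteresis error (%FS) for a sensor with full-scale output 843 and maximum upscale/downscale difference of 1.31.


Hysteresis = (max difference / full scale) * 100%.
H = (1.31 / 843) * 100
H = 0.155 %FS

0.155 %FS


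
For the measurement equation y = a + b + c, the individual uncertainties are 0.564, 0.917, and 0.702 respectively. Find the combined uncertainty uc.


For a sum of independent quantities, uc = sqrt(u1^2 + u2^2 + u3^2).
uc = sqrt(0.564^2 + 0.917^2 + 0.702^2)
uc = sqrt(0.318096 + 0.840889 + 0.492804)
uc = 1.2852

1.2852


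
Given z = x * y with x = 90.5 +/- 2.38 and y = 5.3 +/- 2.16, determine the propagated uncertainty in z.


For a product z = x*y, the relative uncertainty is:
uz/z = sqrt((ux/x)^2 + (uy/y)^2)
Relative uncertainties: ux/x = 2.38/90.5 = 0.026298
uy/y = 2.16/5.3 = 0.407547
z = 90.5 * 5.3 = 479.6
uz = 479.6 * sqrt(0.026298^2 + 0.407547^2) = 195.887

195.887


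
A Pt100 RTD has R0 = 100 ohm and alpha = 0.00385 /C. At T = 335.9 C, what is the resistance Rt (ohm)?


The RTD equation: Rt = R0 * (1 + alpha * T).
Rt = 100 * (1 + 0.00385 * 335.9)
Rt = 100 * (1 + 1.293215)
Rt = 100 * 2.293215
Rt = 229.322 ohm

229.322 ohm


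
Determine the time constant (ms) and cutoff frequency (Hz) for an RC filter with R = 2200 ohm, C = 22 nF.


Time constant: tau = R * C.
tau = 2200 * 2.20e-08 = 4.84e-05 s
tau = 0.0484 ms
Cutoff frequency: fc = 1 / (2*pi*R*C).
fc = 1 / (2*pi*4.84e-05) = 3288.33 Hz

tau = 0.0484 ms, fc = 3288.33 Hz


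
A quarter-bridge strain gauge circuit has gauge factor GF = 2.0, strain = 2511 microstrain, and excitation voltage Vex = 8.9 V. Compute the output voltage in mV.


Quarter bridge output: Vout = (GF * epsilon * Vex) / 4.
Vout = (2.0 * 2511e-6 * 8.9) / 4
Vout = 0.0446958 / 4 V
Vout = 0.01117395 V = 11.1739 mV

11.1739 mV


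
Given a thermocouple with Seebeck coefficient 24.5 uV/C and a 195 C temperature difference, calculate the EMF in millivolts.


The thermocouple output V = sensitivity * dT.
V = 24.5 uV/C * 195 C
V = 4777.5 uV
V = 4.777 mV

4.777 mV


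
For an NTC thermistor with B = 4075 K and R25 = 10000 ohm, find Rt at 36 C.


NTC thermistor equation: Rt = R25 * exp(B * (1/T - 1/T25)).
T in Kelvin: 309.15 K, T25 = 298.15 K
1/T - 1/T25 = 1/309.15 - 1/298.15 = -0.00011934
B * (1/T - 1/T25) = 4075 * -0.00011934 = -0.4863
Rt = 10000 * exp(-0.4863) = 6148.9 ohm

6148.9 ohm


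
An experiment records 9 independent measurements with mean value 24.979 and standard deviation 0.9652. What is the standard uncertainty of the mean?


The standard uncertainty for Type A evaluation is u = s / sqrt(n).
u = 0.9652 / sqrt(9)
u = 0.9652 / 3.0
u = 0.3217

0.3217


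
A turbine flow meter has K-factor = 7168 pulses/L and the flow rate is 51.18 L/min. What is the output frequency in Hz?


Frequency = K * Q / 60 (converting L/min to L/s).
f = 7168 * 51.18 / 60
f = 366858.24 / 60
f = 6114.3 Hz

6114.3 Hz


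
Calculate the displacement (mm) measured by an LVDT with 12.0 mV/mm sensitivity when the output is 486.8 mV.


Displacement = Vout / sensitivity.
d = 486.8 / 12.0
d = 40.567 mm

40.567 mm


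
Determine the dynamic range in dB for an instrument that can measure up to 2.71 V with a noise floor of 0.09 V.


Dynamic range = 20 * log10(Vmax / Vnoise).
DR = 20 * log10(2.71 / 0.09)
DR = 20 * log10(30.11)
DR = 29.57 dB

29.57 dB


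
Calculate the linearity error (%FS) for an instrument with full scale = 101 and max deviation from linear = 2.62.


Linearity error = (max deviation / full scale) * 100%.
Linearity = (2.62 / 101) * 100
Linearity = 2.594 %FS

2.594 %FS


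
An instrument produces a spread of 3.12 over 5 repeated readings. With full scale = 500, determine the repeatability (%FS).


Repeatability = (spread / full scale) * 100%.
R = (3.12 / 500) * 100
R = 0.624 %FS

0.624 %FS


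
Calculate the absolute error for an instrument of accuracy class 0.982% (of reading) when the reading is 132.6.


Absolute error = (accuracy% / 100) * reading.
Error = (0.982 / 100) * 132.6
Error = 0.00982 * 132.6
Error = 1.3021

1.3021


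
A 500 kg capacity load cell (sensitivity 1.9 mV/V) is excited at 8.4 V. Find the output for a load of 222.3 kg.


Vout = rated_output * Vex * (load / capacity).
Vout = 1.9 * 8.4 * (222.3 / 500)
Vout = 1.9 * 8.4 * 0.4446
Vout = 7.096 mV

7.096 mV


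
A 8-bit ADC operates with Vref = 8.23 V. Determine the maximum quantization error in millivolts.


The maximum quantization error is +/- LSB/2.
LSB = Vref / 2^n = 8.23 / 256 = 0.03214844 V
Max error = LSB / 2 = 0.03214844 / 2 = 0.01607422 V
Max error = 16.0742 mV

16.0742 mV


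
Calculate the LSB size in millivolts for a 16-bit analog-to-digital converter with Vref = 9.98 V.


The resolution (LSB) of an ADC is Vref / 2^n.
LSB = 9.98 / 2^16
LSB = 9.98 / 65536
LSB = 0.00015228 V = 0.15228271 mV

0.15228271 mV


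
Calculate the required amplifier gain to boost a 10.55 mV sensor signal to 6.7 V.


Gain = Vout / Vin (converting to same units).
G = 6.7 V / 10.55 mV
G = 6700.0 mV / 10.55 mV
G = 635.07

635.07


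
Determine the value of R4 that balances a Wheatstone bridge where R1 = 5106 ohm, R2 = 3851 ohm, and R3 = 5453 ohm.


At balance: R1*R4 = R2*R3, so R4 = R2*R3/R1.
R4 = 3851 * 5453 / 5106
R4 = 20999503 / 5106
R4 = 4112.71 ohm

4112.71 ohm


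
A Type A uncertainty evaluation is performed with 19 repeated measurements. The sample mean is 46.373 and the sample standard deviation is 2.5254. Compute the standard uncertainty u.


The standard uncertainty for Type A evaluation is u = s / sqrt(n).
u = 2.5254 / sqrt(19)
u = 2.5254 / 4.3589
u = 0.5794

0.5794


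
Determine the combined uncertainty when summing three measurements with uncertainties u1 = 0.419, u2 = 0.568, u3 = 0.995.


For a sum of independent quantities, uc = sqrt(u1^2 + u2^2 + u3^2).
uc = sqrt(0.419^2 + 0.568^2 + 0.995^2)
uc = sqrt(0.175561 + 0.322624 + 0.990025)
uc = 1.2199

1.2199


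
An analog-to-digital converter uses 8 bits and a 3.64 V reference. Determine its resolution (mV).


The resolution (LSB) of an ADC is Vref / 2^n.
LSB = 3.64 / 2^8
LSB = 3.64 / 256
LSB = 0.01421875 V = 14.21875 mV

14.21875 mV


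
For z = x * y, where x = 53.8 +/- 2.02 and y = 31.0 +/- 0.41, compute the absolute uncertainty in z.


For a product z = x*y, the relative uncertainty is:
uz/z = sqrt((ux/x)^2 + (uy/y)^2)
Relative uncertainties: ux/x = 2.02/53.8 = 0.037546
uy/y = 0.41/31.0 = 0.013226
z = 53.8 * 31.0 = 1667.8
uz = 1667.8 * sqrt(0.037546^2 + 0.013226^2) = 66.391

66.391


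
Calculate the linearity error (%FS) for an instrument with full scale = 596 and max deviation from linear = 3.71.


Linearity error = (max deviation / full scale) * 100%.
Linearity = (3.71 / 596) * 100
Linearity = 0.622 %FS

0.622 %FS


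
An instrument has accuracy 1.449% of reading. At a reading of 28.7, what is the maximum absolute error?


Absolute error = (accuracy% / 100) * reading.
Error = (1.449 / 100) * 28.7
Error = 0.01449 * 28.7
Error = 0.4159

0.4159


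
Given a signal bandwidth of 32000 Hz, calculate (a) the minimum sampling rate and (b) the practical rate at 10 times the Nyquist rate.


By Nyquist theorem, fs_min = 2 * fmax.
fs_min = 2 * 32000 = 64000 Hz
Practical rate = 10 * fs_min = 10 * 64000 = 640000 Hz

fs_min = 64000 Hz, fs_practical = 640000 Hz


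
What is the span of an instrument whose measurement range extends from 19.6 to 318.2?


Span = upper range - lower range.
Span = 318.2 - (19.6)
Span = 298.6

298.6


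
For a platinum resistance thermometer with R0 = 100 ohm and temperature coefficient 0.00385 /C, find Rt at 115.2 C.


The RTD equation: Rt = R0 * (1 + alpha * T).
Rt = 100 * (1 + 0.00385 * 115.2)
Rt = 100 * (1 + 0.44352)
Rt = 100 * 1.44352
Rt = 144.352 ohm

144.352 ohm


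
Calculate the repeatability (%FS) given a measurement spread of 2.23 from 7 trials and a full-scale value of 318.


Repeatability = (spread / full scale) * 100%.
R = (2.23 / 318) * 100
R = 0.701 %FS

0.701 %FS


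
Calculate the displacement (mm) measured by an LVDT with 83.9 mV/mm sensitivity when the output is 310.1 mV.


Displacement = Vout / sensitivity.
d = 310.1 / 83.9
d = 3.696 mm

3.696 mm


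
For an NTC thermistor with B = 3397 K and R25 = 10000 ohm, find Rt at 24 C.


NTC thermistor equation: Rt = R25 * exp(B * (1/T - 1/T25)).
T in Kelvin: 297.15 K, T25 = 298.15 K
1/T - 1/T25 = 1/297.15 - 1/298.15 = 1.129e-05
B * (1/T - 1/T25) = 3397 * 1.129e-05 = 0.0383
Rt = 10000 * exp(0.0383) = 10390.9 ohm

10390.9 ohm


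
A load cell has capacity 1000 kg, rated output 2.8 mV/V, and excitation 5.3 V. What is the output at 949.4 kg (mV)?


Vout = rated_output * Vex * (load / capacity).
Vout = 2.8 * 5.3 * (949.4 / 1000)
Vout = 2.8 * 5.3 * 0.9494
Vout = 14.089 mV

14.089 mV


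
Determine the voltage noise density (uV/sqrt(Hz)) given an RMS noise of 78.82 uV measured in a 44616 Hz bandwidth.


Noise spectral density = Vrms / sqrt(BW).
NSD = 78.82 / sqrt(44616)
NSD = 78.82 / 211.225
NSD = 0.3732 uV/sqrt(Hz)

0.3732 uV/sqrt(Hz)


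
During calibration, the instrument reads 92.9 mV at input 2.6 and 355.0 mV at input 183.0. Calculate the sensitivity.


Sensitivity = (y2 - y1) / (x2 - x1).
S = (355.0 - 92.9) / (183.0 - 2.6)
S = 262.1 / 180.4
S = 1.4529 mV/unit

1.4529 mV/unit


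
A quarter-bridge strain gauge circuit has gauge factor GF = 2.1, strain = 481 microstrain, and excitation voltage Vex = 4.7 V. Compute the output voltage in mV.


Quarter bridge output: Vout = (GF * epsilon * Vex) / 4.
Vout = (2.1 * 481e-6 * 4.7) / 4
Vout = 0.00474747 / 4 V
Vout = 0.00118687 V = 1.1869 mV

1.1869 mV


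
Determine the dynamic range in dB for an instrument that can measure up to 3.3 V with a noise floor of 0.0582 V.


Dynamic range = 20 * log10(Vmax / Vnoise).
DR = 20 * log10(3.3 / 0.0582)
DR = 20 * log10(56.7)
DR = 35.07 dB

35.07 dB


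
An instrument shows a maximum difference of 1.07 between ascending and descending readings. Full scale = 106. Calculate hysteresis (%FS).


Hysteresis = (max difference / full scale) * 100%.
H = (1.07 / 106) * 100
H = 1.009 %FS

1.009 %FS


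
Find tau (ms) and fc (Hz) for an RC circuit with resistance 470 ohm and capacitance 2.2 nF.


Time constant: tau = R * C.
tau = 470 * 2.20e-09 = 1.034e-06 s
tau = 0.001 ms
Cutoff frequency: fc = 1 / (2*pi*R*C).
fc = 1 / (2*pi*1.034e-06) = 153921.61 Hz

tau = 0.001 ms, fc = 153921.61 Hz


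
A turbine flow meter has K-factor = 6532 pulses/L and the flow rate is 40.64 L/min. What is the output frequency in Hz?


Frequency = K * Q / 60 (converting L/min to L/s).
f = 6532 * 40.64 / 60
f = 265460.48 / 60
f = 4424.34 Hz

4424.34 Hz


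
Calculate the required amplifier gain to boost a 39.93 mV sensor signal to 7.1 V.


Gain = Vout / Vin (converting to same units).
G = 7.1 V / 39.93 mV
G = 7100.0 mV / 39.93 mV
G = 177.81

177.81


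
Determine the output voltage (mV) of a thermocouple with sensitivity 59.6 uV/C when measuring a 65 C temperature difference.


The thermocouple output V = sensitivity * dT.
V = 59.6 uV/C * 65 C
V = 3874.0 uV
V = 3.874 mV

3.874 mV


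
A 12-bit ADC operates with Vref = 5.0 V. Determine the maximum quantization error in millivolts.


The maximum quantization error is +/- LSB/2.
LSB = Vref / 2^n = 5.0 / 4096 = 0.0012207 V
Max error = LSB / 2 = 0.0012207 / 2 = 0.00061035 V
Max error = 0.6104 mV

0.6104 mV


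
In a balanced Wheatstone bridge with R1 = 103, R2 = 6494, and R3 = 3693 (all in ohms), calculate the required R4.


At balance: R1*R4 = R2*R3, so R4 = R2*R3/R1.
R4 = 6494 * 3693 / 103
R4 = 23982342 / 103
R4 = 232838.27 ohm

232838.27 ohm


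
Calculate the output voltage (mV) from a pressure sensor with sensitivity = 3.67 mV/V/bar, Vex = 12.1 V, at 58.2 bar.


Output = sensitivity * Vex * P.
Vout = 3.67 * 12.1 * 58.2
Vout = 44.407 * 58.2
Vout = 2584.49 mV

2584.49 mV


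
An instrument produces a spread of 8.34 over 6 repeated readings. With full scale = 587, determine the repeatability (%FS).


Repeatability = (spread / full scale) * 100%.
R = (8.34 / 587) * 100
R = 1.421 %FS

1.421 %FS


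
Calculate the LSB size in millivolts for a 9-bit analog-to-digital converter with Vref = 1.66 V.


The resolution (LSB) of an ADC is Vref / 2^n.
LSB = 1.66 / 2^9
LSB = 1.66 / 512
LSB = 0.00324219 V = 3.2421875 mV

3.2421875 mV


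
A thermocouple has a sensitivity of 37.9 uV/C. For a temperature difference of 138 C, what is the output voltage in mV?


The thermocouple output V = sensitivity * dT.
V = 37.9 uV/C * 138 C
V = 5230.2 uV
V = 5.23 mV

5.23 mV


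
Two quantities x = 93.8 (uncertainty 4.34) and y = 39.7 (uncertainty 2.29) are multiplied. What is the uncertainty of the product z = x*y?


For a product z = x*y, the relative uncertainty is:
uz/z = sqrt((ux/x)^2 + (uy/y)^2)
Relative uncertainties: ux/x = 4.34/93.8 = 0.046269
uy/y = 2.29/39.7 = 0.057683
z = 93.8 * 39.7 = 3723.9
uz = 3723.9 * sqrt(0.046269^2 + 0.057683^2) = 275.366

275.366


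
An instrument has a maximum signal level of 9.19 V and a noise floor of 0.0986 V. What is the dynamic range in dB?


Dynamic range = 20 * log10(Vmax / Vnoise).
DR = 20 * log10(9.19 / 0.0986)
DR = 20 * log10(93.2)
DR = 39.39 dB

39.39 dB


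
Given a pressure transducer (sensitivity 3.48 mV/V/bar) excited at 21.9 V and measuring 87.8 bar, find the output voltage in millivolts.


Output = sensitivity * Vex * P.
Vout = 3.48 * 21.9 * 87.8
Vout = 76.212 * 87.8
Vout = 6691.41 mV

6691.41 mV


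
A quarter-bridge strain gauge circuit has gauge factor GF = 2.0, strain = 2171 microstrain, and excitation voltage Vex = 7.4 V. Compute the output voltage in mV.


Quarter bridge output: Vout = (GF * epsilon * Vex) / 4.
Vout = (2.0 * 2171e-6 * 7.4) / 4
Vout = 0.0321308 / 4 V
Vout = 0.0080327 V = 8.0327 mV

8.0327 mV


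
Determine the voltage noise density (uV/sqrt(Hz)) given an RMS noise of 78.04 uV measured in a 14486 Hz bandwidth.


Noise spectral density = Vrms / sqrt(BW).
NSD = 78.04 / sqrt(14486)
NSD = 78.04 / 120.3578
NSD = 0.6484 uV/sqrt(Hz)

0.6484 uV/sqrt(Hz)


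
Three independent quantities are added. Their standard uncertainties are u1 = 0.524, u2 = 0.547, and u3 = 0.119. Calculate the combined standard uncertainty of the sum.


For a sum of independent quantities, uc = sqrt(u1^2 + u2^2 + u3^2).
uc = sqrt(0.524^2 + 0.547^2 + 0.119^2)
uc = sqrt(0.274576 + 0.299209 + 0.014161)
uc = 0.7668

0.7668


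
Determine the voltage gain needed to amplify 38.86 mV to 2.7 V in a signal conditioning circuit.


Gain = Vout / Vin (converting to same units).
G = 2.7 V / 38.86 mV
G = 2700.0 mV / 38.86 mV
G = 69.48

69.48


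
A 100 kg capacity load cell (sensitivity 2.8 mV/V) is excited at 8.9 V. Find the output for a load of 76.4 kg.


Vout = rated_output * Vex * (load / capacity).
Vout = 2.8 * 8.9 * (76.4 / 100)
Vout = 2.8 * 8.9 * 0.764
Vout = 19.039 mV

19.039 mV


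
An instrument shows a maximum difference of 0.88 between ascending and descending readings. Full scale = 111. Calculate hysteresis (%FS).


Hysteresis = (max difference / full scale) * 100%.
H = (0.88 / 111) * 100
H = 0.793 %FS

0.793 %FS


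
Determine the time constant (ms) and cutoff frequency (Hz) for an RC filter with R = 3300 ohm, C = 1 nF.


Time constant: tau = R * C.
tau = 3300 * 1.00e-09 = 3.3e-06 s
tau = 0.0033 ms
Cutoff frequency: fc = 1 / (2*pi*R*C).
fc = 1 / (2*pi*3.3e-06) = 48228.77 Hz

tau = 0.0033 ms, fc = 48228.77 Hz


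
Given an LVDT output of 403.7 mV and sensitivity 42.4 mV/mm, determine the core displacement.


Displacement = Vout / sensitivity.
d = 403.7 / 42.4
d = 9.521 mm

9.521 mm


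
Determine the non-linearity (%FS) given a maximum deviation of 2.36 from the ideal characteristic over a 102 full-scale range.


Linearity error = (max deviation / full scale) * 100%.
Linearity = (2.36 / 102) * 100
Linearity = 2.314 %FS

2.314 %FS


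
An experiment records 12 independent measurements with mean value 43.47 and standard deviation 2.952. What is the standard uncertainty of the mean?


The standard uncertainty for Type A evaluation is u = s / sqrt(n).
u = 2.952 / sqrt(12)
u = 2.952 / 3.4641
u = 0.8522

0.8522


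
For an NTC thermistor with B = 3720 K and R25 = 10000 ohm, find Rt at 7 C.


NTC thermistor equation: Rt = R25 * exp(B * (1/T - 1/T25)).
T in Kelvin: 280.15 K, T25 = 298.15 K
1/T - 1/T25 = 1/280.15 - 1/298.15 = 0.0002155
B * (1/T - 1/T25) = 3720 * 0.0002155 = 0.8017
Rt = 10000 * exp(0.8017) = 22292.4 ohm

22292.4 ohm


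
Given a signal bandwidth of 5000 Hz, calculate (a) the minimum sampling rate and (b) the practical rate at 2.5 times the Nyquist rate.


By Nyquist theorem, fs_min = 2 * fmax.
fs_min = 2 * 5000 = 10000 Hz
Practical rate = 2.5 * fs_min = 2.5 * 10000 = 25000 Hz

fs_min = 10000 Hz, fs_practical = 25000 Hz


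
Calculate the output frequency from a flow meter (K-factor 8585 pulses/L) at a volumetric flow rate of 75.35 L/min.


Frequency = K * Q / 60 (converting L/min to L/s).
f = 8585 * 75.35 / 60
f = 646879.75 / 60
f = 10781.33 Hz

10781.33 Hz


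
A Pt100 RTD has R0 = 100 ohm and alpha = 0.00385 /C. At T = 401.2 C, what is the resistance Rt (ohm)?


The RTD equation: Rt = R0 * (1 + alpha * T).
Rt = 100 * (1 + 0.00385 * 401.2)
Rt = 100 * (1 + 1.54462)
Rt = 100 * 2.54462
Rt = 254.462 ohm

254.462 ohm


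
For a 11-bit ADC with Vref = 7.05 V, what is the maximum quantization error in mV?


The maximum quantization error is +/- LSB/2.
LSB = Vref / 2^n = 7.05 / 2048 = 0.00344238 V
Max error = LSB / 2 = 0.00344238 / 2 = 0.00172119 V
Max error = 1.7212 mV

1.7212 mV


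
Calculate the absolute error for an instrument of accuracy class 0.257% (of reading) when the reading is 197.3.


Absolute error = (accuracy% / 100) * reading.
Error = (0.257 / 100) * 197.3
Error = 0.00257 * 197.3
Error = 0.5071

0.5071


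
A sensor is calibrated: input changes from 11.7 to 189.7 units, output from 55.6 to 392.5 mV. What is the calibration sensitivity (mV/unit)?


Sensitivity = (y2 - y1) / (x2 - x1).
S = (392.5 - 55.6) / (189.7 - 11.7)
S = 336.9 / 178.0
S = 1.8927 mV/unit

1.8927 mV/unit


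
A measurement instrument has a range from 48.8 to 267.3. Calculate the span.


Span = upper range - lower range.
Span = 267.3 - (48.8)
Span = 218.5

218.5


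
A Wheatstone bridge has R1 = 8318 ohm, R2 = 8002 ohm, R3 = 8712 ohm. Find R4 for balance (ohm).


At balance: R1*R4 = R2*R3, so R4 = R2*R3/R1.
R4 = 8002 * 8712 / 8318
R4 = 69713424 / 8318
R4 = 8381.03 ohm

8381.03 ohm


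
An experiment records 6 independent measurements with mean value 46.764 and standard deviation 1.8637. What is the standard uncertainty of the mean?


The standard uncertainty for Type A evaluation is u = s / sqrt(n).
u = 1.8637 / sqrt(6)
u = 1.8637 / 2.4495
u = 0.7609

0.7609


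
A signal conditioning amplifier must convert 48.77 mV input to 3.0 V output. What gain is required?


Gain = Vout / Vin (converting to same units).
G = 3.0 V / 48.77 mV
G = 3000.0 mV / 48.77 mV
G = 61.51

61.51


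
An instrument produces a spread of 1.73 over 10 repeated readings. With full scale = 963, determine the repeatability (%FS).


Repeatability = (spread / full scale) * 100%.
R = (1.73 / 963) * 100
R = 0.18 %FS

0.18 %FS


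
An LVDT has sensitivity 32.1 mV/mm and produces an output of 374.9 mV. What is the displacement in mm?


Displacement = Vout / sensitivity.
d = 374.9 / 32.1
d = 11.679 mm

11.679 mm


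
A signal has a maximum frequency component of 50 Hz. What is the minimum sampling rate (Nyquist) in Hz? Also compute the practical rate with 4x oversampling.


By Nyquist theorem, fs_min = 2 * fmax.
fs_min = 2 * 50 = 100 Hz
Practical rate = 4 * fs_min = 4 * 100 = 400 Hz

fs_min = 100 Hz, fs_practical = 400 Hz


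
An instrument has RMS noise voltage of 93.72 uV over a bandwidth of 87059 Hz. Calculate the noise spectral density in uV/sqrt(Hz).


Noise spectral density = Vrms / sqrt(BW).
NSD = 93.72 / sqrt(87059)
NSD = 93.72 / 295.0576
NSD = 0.3176 uV/sqrt(Hz)

0.3176 uV/sqrt(Hz)


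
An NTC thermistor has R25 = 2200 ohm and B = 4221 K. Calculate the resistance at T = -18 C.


NTC thermistor equation: Rt = R25 * exp(B * (1/T - 1/T25)).
T in Kelvin: 255.15 K, T25 = 298.15 K
1/T - 1/T25 = 1/255.15 - 1/298.15 = 0.00056525
B * (1/T - 1/T25) = 4221 * 0.00056525 = 2.3859
Rt = 2200 * exp(2.3859) = 23911.6 ohm

23911.6 ohm


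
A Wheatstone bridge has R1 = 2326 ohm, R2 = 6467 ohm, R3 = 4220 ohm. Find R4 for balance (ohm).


At balance: R1*R4 = R2*R3, so R4 = R2*R3/R1.
R4 = 6467 * 4220 / 2326
R4 = 27290740 / 2326
R4 = 11732.91 ohm

11732.91 ohm


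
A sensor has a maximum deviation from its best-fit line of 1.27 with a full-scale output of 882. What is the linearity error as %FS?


Linearity error = (max deviation / full scale) * 100%.
Linearity = (1.27 / 882) * 100
Linearity = 0.144 %FS

0.144 %FS


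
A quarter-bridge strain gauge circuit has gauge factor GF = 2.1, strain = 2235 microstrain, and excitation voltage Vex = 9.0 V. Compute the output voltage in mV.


Quarter bridge output: Vout = (GF * epsilon * Vex) / 4.
Vout = (2.1 * 2235e-6 * 9.0) / 4
Vout = 0.0422415 / 4 V
Vout = 0.01056038 V = 10.5604 mV

10.5604 mV


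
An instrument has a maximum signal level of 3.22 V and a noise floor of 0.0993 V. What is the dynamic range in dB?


Dynamic range = 20 * log10(Vmax / Vnoise).
DR = 20 * log10(3.22 / 0.0993)
DR = 20 * log10(32.43)
DR = 30.22 dB

30.22 dB


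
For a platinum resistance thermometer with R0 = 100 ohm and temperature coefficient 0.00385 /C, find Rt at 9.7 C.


The RTD equation: Rt = R0 * (1 + alpha * T).
Rt = 100 * (1 + 0.00385 * 9.7)
Rt = 100 * (1 + 0.037345)
Rt = 100 * 1.037345
Rt = 103.734 ohm

103.734 ohm


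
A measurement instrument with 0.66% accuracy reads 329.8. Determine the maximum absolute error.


Absolute error = (accuracy% / 100) * reading.
Error = (0.66 / 100) * 329.8
Error = 0.0066 * 329.8
Error = 2.1767

2.1767


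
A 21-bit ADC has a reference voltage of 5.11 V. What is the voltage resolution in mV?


The resolution (LSB) of an ADC is Vref / 2^n.
LSB = 5.11 / 2^21
LSB = 5.11 / 2097152
LSB = 2.44e-06 V = 0.00243664 mV

0.00243664 mV


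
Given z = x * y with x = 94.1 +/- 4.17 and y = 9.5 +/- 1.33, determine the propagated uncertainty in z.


For a product z = x*y, the relative uncertainty is:
uz/z = sqrt((ux/x)^2 + (uy/y)^2)
Relative uncertainties: ux/x = 4.17/94.1 = 0.044315
uy/y = 1.33/9.5 = 0.14
z = 94.1 * 9.5 = 893.9
uz = 893.9 * sqrt(0.044315^2 + 0.14^2) = 131.273

131.273


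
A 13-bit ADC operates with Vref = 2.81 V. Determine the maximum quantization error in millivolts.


The maximum quantization error is +/- LSB/2.
LSB = Vref / 2^n = 2.81 / 8192 = 0.00034302 V
Max error = LSB / 2 = 0.00034302 / 2 = 0.00017151 V
Max error = 0.1715 mV

0.1715 mV


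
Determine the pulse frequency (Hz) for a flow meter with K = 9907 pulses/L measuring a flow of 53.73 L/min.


Frequency = K * Q / 60 (converting L/min to L/s).
f = 9907 * 53.73 / 60
f = 532303.11 / 60
f = 8871.72 Hz

8871.72 Hz


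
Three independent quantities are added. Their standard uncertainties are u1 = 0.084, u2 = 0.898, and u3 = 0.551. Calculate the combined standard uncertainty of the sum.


For a sum of independent quantities, uc = sqrt(u1^2 + u2^2 + u3^2).
uc = sqrt(0.084^2 + 0.898^2 + 0.551^2)
uc = sqrt(0.007056 + 0.806404 + 0.303601)
uc = 1.0569

1.0569


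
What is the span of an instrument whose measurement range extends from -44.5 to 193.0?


Span = upper range - lower range.
Span = 193.0 - (-44.5)
Span = 237.5

237.5


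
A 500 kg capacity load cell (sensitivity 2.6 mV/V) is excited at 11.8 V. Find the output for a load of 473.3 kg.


Vout = rated_output * Vex * (load / capacity).
Vout = 2.6 * 11.8 * (473.3 / 500)
Vout = 2.6 * 11.8 * 0.9466
Vout = 29.042 mV

29.042 mV


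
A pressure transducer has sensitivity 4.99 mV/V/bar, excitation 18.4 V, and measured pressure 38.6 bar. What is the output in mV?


Output = sensitivity * Vex * P.
Vout = 4.99 * 18.4 * 38.6
Vout = 91.816 * 38.6
Vout = 3544.1 mV

3544.1 mV


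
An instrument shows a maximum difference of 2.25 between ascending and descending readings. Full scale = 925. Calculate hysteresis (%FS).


Hysteresis = (max difference / full scale) * 100%.
H = (2.25 / 925) * 100
H = 0.243 %FS

0.243 %FS


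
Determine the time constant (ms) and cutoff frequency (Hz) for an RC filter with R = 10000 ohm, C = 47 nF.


Time constant: tau = R * C.
tau = 10000 * 4.70e-08 = 0.00047 s
tau = 0.47 ms
Cutoff frequency: fc = 1 / (2*pi*R*C).
fc = 1 / (2*pi*0.00047) = 338.63 Hz

tau = 0.47 ms, fc = 338.63 Hz


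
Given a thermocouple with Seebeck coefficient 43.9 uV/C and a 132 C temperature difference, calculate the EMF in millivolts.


The thermocouple output V = sensitivity * dT.
V = 43.9 uV/C * 132 C
V = 5794.8 uV
V = 5.795 mV

5.795 mV


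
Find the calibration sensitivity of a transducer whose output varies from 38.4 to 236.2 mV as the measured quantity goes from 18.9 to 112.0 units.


Sensitivity = (y2 - y1) / (x2 - x1).
S = (236.2 - 38.4) / (112.0 - 18.9)
S = 197.8 / 93.1
S = 2.1246 mV/unit

2.1246 mV/unit


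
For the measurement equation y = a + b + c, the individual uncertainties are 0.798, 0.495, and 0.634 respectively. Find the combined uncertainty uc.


For a sum of independent quantities, uc = sqrt(u1^2 + u2^2 + u3^2).
uc = sqrt(0.798^2 + 0.495^2 + 0.634^2)
uc = sqrt(0.636804 + 0.245025 + 0.401956)
uc = 1.133

1.133


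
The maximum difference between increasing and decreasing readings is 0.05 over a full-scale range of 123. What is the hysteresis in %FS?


Hysteresis = (max difference / full scale) * 100%.
H = (0.05 / 123) * 100
H = 0.041 %FS

0.041 %FS


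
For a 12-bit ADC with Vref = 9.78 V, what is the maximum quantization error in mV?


The maximum quantization error is +/- LSB/2.
LSB = Vref / 2^n = 9.78 / 4096 = 0.0023877 V
Max error = LSB / 2 = 0.0023877 / 2 = 0.00119385 V
Max error = 1.1938 mV

1.1938 mV


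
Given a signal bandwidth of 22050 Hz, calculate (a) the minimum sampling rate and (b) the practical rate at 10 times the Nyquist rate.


By Nyquist theorem, fs_min = 2 * fmax.
fs_min = 2 * 22050 = 44100 Hz
Practical rate = 10 * fs_min = 10 * 44100 = 441000 Hz

fs_min = 44100 Hz, fs_practical = 441000 Hz


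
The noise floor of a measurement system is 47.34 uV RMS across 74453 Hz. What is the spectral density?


Noise spectral density = Vrms / sqrt(BW).
NSD = 47.34 / sqrt(74453)
NSD = 47.34 / 272.8608
NSD = 0.1735 uV/sqrt(Hz)

0.1735 uV/sqrt(Hz)


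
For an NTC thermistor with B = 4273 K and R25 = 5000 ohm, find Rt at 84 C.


NTC thermistor equation: Rt = R25 * exp(B * (1/T - 1/T25)).
T in Kelvin: 357.15 K, T25 = 298.15 K
1/T - 1/T25 = 1/357.15 - 1/298.15 = -0.00055407
B * (1/T - 1/T25) = 4273 * -0.00055407 = -2.3676
Rt = 5000 * exp(-2.3676) = 468.5 ohm

468.5 ohm


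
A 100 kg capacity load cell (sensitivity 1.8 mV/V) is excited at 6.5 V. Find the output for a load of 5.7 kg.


Vout = rated_output * Vex * (load / capacity).
Vout = 1.8 * 6.5 * (5.7 / 100)
Vout = 1.8 * 6.5 * 0.057
Vout = 0.667 mV

0.667 mV


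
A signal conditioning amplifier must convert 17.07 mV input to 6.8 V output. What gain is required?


Gain = Vout / Vin (converting to same units).
G = 6.8 V / 17.07 mV
G = 6800.0 mV / 17.07 mV
G = 398.36

398.36
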